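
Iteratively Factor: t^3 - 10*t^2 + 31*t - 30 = (t - 5)*(t^2 - 5*t + 6) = (t - 5)*(t - 2)*(t - 3)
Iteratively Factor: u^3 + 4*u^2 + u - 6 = (u - 1)*(u^2 + 5*u + 6) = (u - 1)*(u + 3)*(u + 2)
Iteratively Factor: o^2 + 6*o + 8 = (o + 2)*(o + 4)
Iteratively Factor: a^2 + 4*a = (a + 4)*(a)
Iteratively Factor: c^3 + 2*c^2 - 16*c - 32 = (c - 4)*(c^2 + 6*c + 8) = (c - 4)*(c + 2)*(c + 4)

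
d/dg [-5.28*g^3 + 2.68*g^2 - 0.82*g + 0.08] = -15.84*g^2 + 5.36*g - 0.82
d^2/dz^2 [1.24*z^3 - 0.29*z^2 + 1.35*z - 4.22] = 7.44*z - 0.58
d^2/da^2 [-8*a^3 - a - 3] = -48*a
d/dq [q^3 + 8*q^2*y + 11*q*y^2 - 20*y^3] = 3*q^2 + 16*q*y + 11*y^2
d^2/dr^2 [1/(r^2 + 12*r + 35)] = 2*(-r^2 - 12*r + 4*(r + 6)^2 - 35)/(r^2 + 12*r + 35)^3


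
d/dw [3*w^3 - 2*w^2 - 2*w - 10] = 9*w^2 - 4*w - 2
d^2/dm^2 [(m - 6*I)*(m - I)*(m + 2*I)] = 6*m - 10*I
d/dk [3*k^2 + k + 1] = 6*k + 1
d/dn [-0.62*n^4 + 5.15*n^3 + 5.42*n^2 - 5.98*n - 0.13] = -2.48*n^3 + 15.45*n^2 + 10.84*n - 5.98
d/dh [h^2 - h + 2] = 2*h - 1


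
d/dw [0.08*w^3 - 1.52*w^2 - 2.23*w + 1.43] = 0.24*w^2 - 3.04*w - 2.23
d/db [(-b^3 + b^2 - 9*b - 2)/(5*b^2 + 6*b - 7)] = (-5*b^4 - 12*b^3 + 72*b^2 + 6*b + 75)/(25*b^4 + 60*b^3 - 34*b^2 - 84*b + 49)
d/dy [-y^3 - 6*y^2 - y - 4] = -3*y^2 - 12*y - 1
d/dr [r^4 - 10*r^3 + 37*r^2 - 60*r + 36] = 4*r^3 - 30*r^2 + 74*r - 60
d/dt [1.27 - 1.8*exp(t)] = -1.8*exp(t)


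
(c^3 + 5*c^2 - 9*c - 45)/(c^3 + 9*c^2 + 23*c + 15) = (c - 3)/(c + 1)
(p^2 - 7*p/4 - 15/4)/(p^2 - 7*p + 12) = (p + 5/4)/(p - 4)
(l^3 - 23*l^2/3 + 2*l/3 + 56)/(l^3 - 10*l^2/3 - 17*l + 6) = (3*l^2 - 5*l - 28)/(3*l^2 + 8*l - 3)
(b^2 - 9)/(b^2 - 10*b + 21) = (b + 3)/(b - 7)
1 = 1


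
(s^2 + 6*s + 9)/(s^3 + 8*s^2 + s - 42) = (s + 3)/(s^2 + 5*s - 14)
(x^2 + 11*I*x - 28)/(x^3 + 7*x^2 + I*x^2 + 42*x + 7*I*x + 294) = (x + 4*I)/(x^2 + x*(7 - 6*I) - 42*I)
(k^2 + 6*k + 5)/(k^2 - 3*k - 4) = (k + 5)/(k - 4)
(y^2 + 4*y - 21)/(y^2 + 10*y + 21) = (y - 3)/(y + 3)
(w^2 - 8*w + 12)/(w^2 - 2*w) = (w - 6)/w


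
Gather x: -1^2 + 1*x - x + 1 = 0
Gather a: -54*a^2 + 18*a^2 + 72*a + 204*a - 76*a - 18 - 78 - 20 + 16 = -36*a^2 + 200*a - 100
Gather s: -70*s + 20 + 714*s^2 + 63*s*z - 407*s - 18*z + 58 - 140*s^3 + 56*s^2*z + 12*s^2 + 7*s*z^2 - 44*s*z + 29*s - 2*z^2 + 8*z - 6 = -140*s^3 + s^2*(56*z + 726) + s*(7*z^2 + 19*z - 448) - 2*z^2 - 10*z + 72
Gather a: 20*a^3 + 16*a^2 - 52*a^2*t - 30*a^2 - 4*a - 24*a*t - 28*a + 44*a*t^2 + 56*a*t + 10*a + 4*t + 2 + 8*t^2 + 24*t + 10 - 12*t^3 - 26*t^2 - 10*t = 20*a^3 + a^2*(-52*t - 14) + a*(44*t^2 + 32*t - 22) - 12*t^3 - 18*t^2 + 18*t + 12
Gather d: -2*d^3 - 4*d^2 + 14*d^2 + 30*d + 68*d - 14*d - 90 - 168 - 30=-2*d^3 + 10*d^2 + 84*d - 288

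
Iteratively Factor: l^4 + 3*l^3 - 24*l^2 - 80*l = (l)*(l^3 + 3*l^2 - 24*l - 80) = l*(l - 5)*(l^2 + 8*l + 16) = l*(l - 5)*(l + 4)*(l + 4)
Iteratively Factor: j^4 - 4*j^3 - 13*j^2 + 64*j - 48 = (j - 4)*(j^3 - 13*j + 12) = (j - 4)*(j + 4)*(j^2 - 4*j + 3) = (j - 4)*(j - 3)*(j + 4)*(j - 1)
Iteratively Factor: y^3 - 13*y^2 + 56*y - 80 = (y - 5)*(y^2 - 8*y + 16) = (y - 5)*(y - 4)*(y - 4)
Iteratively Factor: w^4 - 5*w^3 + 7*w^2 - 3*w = (w - 1)*(w^3 - 4*w^2 + 3*w) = w*(w - 1)*(w^2 - 4*w + 3) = w*(w - 3)*(w - 1)*(w - 1)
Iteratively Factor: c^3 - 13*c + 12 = (c + 4)*(c^2 - 4*c + 3) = (c - 1)*(c + 4)*(c - 3)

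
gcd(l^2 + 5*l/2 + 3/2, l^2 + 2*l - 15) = 1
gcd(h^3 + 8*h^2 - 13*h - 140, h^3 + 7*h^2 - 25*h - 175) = h^2 + 12*h + 35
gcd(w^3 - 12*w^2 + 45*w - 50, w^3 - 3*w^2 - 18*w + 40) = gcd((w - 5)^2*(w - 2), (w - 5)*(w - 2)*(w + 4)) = w^2 - 7*w + 10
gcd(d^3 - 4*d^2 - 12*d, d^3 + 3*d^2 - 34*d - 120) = d - 6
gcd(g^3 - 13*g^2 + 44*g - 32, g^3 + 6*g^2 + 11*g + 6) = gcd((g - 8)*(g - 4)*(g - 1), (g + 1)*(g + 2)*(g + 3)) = 1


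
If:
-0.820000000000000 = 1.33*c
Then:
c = -0.62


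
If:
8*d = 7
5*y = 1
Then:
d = 7/8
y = 1/5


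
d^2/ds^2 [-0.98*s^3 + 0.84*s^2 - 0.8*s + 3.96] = 1.68 - 5.88*s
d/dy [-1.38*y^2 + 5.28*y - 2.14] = 5.28 - 2.76*y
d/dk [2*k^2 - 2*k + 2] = 4*k - 2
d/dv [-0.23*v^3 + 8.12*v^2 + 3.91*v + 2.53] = -0.69*v^2 + 16.24*v + 3.91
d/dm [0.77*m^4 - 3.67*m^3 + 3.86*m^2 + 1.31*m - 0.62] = 3.08*m^3 - 11.01*m^2 + 7.72*m + 1.31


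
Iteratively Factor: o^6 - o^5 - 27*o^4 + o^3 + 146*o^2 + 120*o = (o + 2)*(o^5 - 3*o^4 - 21*o^3 + 43*o^2 + 60*o) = (o + 2)*(o + 4)*(o^4 - 7*o^3 + 7*o^2 + 15*o) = (o - 3)*(o + 2)*(o + 4)*(o^3 - 4*o^2 - 5*o) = o*(o - 3)*(o + 2)*(o + 4)*(o^2 - 4*o - 5) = o*(o - 5)*(o - 3)*(o + 2)*(o + 4)*(o + 1)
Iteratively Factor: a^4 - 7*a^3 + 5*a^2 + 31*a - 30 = (a - 3)*(a^3 - 4*a^2 - 7*a + 10) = (a - 3)*(a - 1)*(a^2 - 3*a - 10) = (a - 3)*(a - 1)*(a + 2)*(a - 5)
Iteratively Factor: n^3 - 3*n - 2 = (n + 1)*(n^2 - n - 2) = (n - 2)*(n + 1)*(n + 1)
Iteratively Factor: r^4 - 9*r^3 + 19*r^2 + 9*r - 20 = (r - 5)*(r^3 - 4*r^2 - r + 4) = (r - 5)*(r - 1)*(r^2 - 3*r - 4) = (r - 5)*(r - 4)*(r - 1)*(r + 1)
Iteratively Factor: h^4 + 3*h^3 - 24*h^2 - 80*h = (h + 4)*(h^3 - h^2 - 20*h) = (h - 5)*(h + 4)*(h^2 + 4*h) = h*(h - 5)*(h + 4)*(h + 4)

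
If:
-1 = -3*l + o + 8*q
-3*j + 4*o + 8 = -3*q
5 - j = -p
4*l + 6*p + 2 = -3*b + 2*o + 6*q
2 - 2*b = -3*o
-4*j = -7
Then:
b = -428/43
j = 7/4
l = 921/43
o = -314/43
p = -13/4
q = 1517/172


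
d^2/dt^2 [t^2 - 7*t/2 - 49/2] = 2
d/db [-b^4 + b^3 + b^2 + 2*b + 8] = -4*b^3 + 3*b^2 + 2*b + 2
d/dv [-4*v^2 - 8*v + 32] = -8*v - 8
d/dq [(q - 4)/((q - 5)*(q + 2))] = (-q^2 + 8*q - 22)/(q^4 - 6*q^3 - 11*q^2 + 60*q + 100)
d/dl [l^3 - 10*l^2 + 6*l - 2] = 3*l^2 - 20*l + 6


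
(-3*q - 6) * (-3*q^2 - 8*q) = 9*q^3 + 42*q^2 + 48*q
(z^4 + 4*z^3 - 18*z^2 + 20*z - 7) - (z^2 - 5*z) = z^4 + 4*z^3 - 19*z^2 + 25*z - 7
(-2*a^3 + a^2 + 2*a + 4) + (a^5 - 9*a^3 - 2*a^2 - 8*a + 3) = a^5 - 11*a^3 - a^2 - 6*a + 7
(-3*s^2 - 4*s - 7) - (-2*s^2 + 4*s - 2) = -s^2 - 8*s - 5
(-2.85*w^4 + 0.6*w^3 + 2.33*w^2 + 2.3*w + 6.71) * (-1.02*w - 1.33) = 2.907*w^5 + 3.1785*w^4 - 3.1746*w^3 - 5.4449*w^2 - 9.9032*w - 8.9243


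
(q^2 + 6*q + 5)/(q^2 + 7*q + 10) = (q + 1)/(q + 2)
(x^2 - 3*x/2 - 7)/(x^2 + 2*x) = (x - 7/2)/x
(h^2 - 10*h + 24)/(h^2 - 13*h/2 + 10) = 2*(h - 6)/(2*h - 5)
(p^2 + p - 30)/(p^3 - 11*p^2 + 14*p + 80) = (p + 6)/(p^2 - 6*p - 16)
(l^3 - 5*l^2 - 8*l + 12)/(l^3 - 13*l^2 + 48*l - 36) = (l + 2)/(l - 6)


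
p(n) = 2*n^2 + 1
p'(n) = 4*n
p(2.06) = 9.49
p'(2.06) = 8.24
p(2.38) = 12.33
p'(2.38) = 9.52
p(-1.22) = 3.98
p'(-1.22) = -4.88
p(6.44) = 83.95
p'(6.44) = 25.76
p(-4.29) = 37.81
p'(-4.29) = -17.16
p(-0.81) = 2.31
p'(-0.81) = -3.24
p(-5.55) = 62.60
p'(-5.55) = -22.20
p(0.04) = 1.00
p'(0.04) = 0.16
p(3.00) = 19.00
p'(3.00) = 12.00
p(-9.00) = 163.00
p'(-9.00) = -36.00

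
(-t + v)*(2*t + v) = -2*t^2 + t*v + v^2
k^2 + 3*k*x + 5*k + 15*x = (k + 5)*(k + 3*x)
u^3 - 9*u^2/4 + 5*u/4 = u*(u - 5/4)*(u - 1)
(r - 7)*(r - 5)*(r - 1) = r^3 - 13*r^2 + 47*r - 35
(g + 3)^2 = g^2 + 6*g + 9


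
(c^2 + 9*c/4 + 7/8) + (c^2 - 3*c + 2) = 2*c^2 - 3*c/4 + 23/8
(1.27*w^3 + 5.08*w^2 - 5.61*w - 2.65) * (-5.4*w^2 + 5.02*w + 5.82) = -6.858*w^5 - 21.0566*w^4 + 63.187*w^3 + 15.7134*w^2 - 45.9532*w - 15.423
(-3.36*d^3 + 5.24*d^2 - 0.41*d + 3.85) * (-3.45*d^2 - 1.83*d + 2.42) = 11.592*d^5 - 11.9292*d^4 - 16.3059*d^3 + 0.148599999999998*d^2 - 8.0377*d + 9.317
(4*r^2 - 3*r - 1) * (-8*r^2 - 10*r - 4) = -32*r^4 - 16*r^3 + 22*r^2 + 22*r + 4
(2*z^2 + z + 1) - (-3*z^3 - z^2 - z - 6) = 3*z^3 + 3*z^2 + 2*z + 7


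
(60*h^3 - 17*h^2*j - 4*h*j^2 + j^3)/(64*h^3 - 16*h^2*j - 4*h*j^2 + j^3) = (15*h^2 - 8*h*j + j^2)/(16*h^2 - 8*h*j + j^2)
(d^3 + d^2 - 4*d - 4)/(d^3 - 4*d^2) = (d^3 + d^2 - 4*d - 4)/(d^2*(d - 4))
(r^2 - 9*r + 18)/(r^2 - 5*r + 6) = (r - 6)/(r - 2)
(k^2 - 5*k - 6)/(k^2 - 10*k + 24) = (k + 1)/(k - 4)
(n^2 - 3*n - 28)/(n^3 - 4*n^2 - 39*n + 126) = (n + 4)/(n^2 + 3*n - 18)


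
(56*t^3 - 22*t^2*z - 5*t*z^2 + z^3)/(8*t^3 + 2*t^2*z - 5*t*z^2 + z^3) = (-28*t^2 - 3*t*z + z^2)/(-4*t^2 - 3*t*z + z^2)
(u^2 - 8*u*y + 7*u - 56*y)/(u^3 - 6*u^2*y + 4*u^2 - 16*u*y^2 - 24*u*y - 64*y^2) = (u + 7)/(u^2 + 2*u*y + 4*u + 8*y)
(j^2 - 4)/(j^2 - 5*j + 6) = (j + 2)/(j - 3)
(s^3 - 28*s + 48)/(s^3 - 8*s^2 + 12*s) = (s^2 + 2*s - 24)/(s*(s - 6))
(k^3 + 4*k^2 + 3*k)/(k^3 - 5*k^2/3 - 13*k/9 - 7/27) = 27*k*(k^2 + 4*k + 3)/(27*k^3 - 45*k^2 - 39*k - 7)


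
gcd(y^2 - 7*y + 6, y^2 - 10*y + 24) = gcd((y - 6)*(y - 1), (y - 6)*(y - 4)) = y - 6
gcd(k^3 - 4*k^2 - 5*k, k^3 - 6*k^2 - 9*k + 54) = 1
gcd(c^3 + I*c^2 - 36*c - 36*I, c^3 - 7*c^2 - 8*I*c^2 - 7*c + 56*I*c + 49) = 1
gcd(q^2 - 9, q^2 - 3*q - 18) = q + 3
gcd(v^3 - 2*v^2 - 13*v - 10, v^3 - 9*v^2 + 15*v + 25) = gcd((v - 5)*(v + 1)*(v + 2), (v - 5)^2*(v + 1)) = v^2 - 4*v - 5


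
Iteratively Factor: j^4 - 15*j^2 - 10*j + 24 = (j + 2)*(j^3 - 2*j^2 - 11*j + 12) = (j + 2)*(j + 3)*(j^2 - 5*j + 4) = (j - 1)*(j + 2)*(j + 3)*(j - 4)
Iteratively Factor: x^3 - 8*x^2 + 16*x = (x)*(x^2 - 8*x + 16) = x*(x - 4)*(x - 4)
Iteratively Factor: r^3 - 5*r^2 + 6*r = (r)*(r^2 - 5*r + 6) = r*(r - 3)*(r - 2)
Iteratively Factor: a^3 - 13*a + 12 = (a - 3)*(a^2 + 3*a - 4) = (a - 3)*(a - 1)*(a + 4)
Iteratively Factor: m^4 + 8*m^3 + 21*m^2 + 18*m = (m + 3)*(m^3 + 5*m^2 + 6*m) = m*(m + 3)*(m^2 + 5*m + 6) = m*(m + 3)^2*(m + 2)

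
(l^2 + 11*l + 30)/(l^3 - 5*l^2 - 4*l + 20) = (l^2 + 11*l + 30)/(l^3 - 5*l^2 - 4*l + 20)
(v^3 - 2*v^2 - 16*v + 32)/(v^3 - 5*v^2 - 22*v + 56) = (v - 4)/(v - 7)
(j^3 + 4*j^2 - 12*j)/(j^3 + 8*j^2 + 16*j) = (j^2 + 4*j - 12)/(j^2 + 8*j + 16)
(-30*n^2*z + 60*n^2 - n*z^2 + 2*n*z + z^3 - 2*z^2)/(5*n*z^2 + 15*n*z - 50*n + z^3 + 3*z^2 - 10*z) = (-6*n + z)/(z + 5)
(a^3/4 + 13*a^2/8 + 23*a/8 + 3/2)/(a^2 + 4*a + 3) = (2*a^2 + 11*a + 12)/(8*(a + 3))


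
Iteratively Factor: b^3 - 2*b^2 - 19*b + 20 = (b + 4)*(b^2 - 6*b + 5) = (b - 1)*(b + 4)*(b - 5)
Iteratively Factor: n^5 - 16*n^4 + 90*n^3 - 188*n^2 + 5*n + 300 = (n - 3)*(n^4 - 13*n^3 + 51*n^2 - 35*n - 100) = (n - 3)*(n + 1)*(n^3 - 14*n^2 + 65*n - 100) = (n - 5)*(n - 3)*(n + 1)*(n^2 - 9*n + 20) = (n - 5)*(n - 4)*(n - 3)*(n + 1)*(n - 5)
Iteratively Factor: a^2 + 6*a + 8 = (a + 4)*(a + 2)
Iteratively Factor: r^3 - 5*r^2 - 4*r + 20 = (r - 2)*(r^2 - 3*r - 10) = (r - 2)*(r + 2)*(r - 5)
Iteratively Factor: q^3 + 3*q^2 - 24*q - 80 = (q - 5)*(q^2 + 8*q + 16) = (q - 5)*(q + 4)*(q + 4)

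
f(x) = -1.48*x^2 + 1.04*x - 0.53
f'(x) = 1.04 - 2.96*x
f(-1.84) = -7.45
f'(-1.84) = 6.49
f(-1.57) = -5.81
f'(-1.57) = 5.69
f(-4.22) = -31.28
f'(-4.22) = 13.53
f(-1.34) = -4.58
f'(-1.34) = 5.01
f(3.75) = -17.44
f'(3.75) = -10.06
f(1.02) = -1.01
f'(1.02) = -1.98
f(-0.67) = -1.89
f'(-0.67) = 3.02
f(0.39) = -0.35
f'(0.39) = -0.11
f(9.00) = -111.05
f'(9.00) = -25.60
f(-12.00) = -226.13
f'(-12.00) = 36.56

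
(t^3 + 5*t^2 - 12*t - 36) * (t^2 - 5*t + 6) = t^5 - 31*t^3 + 54*t^2 + 108*t - 216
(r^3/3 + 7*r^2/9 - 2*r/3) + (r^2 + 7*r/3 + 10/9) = r^3/3 + 16*r^2/9 + 5*r/3 + 10/9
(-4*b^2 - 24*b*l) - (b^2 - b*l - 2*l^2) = -5*b^2 - 23*b*l + 2*l^2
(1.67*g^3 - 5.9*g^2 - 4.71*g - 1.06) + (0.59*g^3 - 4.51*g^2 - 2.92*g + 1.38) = 2.26*g^3 - 10.41*g^2 - 7.63*g + 0.32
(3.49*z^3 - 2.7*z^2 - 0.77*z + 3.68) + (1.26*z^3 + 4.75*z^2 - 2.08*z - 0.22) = 4.75*z^3 + 2.05*z^2 - 2.85*z + 3.46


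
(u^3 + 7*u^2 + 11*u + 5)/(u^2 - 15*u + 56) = (u^3 + 7*u^2 + 11*u + 5)/(u^2 - 15*u + 56)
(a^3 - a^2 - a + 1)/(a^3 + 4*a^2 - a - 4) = (a - 1)/(a + 4)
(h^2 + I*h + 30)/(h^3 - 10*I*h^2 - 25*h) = (h + 6*I)/(h*(h - 5*I))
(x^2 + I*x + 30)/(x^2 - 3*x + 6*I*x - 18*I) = (x - 5*I)/(x - 3)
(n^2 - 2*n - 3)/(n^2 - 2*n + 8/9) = 9*(n^2 - 2*n - 3)/(9*n^2 - 18*n + 8)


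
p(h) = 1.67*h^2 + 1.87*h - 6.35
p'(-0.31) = 0.83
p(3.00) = 14.29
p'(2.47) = 10.12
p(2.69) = 10.76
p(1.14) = -2.05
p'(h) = 3.34*h + 1.87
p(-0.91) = -6.67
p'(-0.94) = -1.27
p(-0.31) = -6.77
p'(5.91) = 21.61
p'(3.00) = 11.89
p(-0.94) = -6.63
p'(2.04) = 8.68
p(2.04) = 4.41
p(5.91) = 63.03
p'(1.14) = 5.68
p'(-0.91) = -1.17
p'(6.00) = 21.91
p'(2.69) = 10.85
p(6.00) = 64.99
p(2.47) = 8.46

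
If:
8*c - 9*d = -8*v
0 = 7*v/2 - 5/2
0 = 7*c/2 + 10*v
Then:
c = -100/49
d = -520/441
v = 5/7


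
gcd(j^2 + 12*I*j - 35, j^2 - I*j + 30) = j + 5*I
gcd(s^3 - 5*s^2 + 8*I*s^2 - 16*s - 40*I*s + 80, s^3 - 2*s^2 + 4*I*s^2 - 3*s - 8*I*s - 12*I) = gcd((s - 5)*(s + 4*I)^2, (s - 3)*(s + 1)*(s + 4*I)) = s + 4*I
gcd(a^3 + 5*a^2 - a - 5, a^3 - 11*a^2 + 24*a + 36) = a + 1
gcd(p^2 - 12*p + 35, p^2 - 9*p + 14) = p - 7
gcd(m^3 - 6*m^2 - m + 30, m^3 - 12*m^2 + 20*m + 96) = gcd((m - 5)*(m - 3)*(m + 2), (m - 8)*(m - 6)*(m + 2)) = m + 2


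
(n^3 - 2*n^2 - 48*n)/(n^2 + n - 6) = n*(n^2 - 2*n - 48)/(n^2 + n - 6)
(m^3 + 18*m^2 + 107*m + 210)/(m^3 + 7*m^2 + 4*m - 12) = (m^2 + 12*m + 35)/(m^2 + m - 2)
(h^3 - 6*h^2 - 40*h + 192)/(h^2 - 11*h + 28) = (h^2 - 2*h - 48)/(h - 7)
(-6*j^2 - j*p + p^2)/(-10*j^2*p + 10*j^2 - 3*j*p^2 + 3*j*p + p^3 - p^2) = (-3*j + p)/(-5*j*p + 5*j + p^2 - p)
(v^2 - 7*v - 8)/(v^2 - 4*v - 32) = (v + 1)/(v + 4)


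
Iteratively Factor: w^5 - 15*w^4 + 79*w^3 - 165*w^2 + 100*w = (w - 4)*(w^4 - 11*w^3 + 35*w^2 - 25*w) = (w - 5)*(w - 4)*(w^3 - 6*w^2 + 5*w) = w*(w - 5)*(w - 4)*(w^2 - 6*w + 5) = w*(w - 5)*(w - 4)*(w - 1)*(w - 5)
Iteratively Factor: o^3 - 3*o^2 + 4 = (o - 2)*(o^2 - o - 2) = (o - 2)^2*(o + 1)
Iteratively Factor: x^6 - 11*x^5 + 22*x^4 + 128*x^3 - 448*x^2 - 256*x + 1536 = (x + 3)*(x^5 - 14*x^4 + 64*x^3 - 64*x^2 - 256*x + 512) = (x - 4)*(x + 3)*(x^4 - 10*x^3 + 24*x^2 + 32*x - 128) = (x - 4)^2*(x + 3)*(x^3 - 6*x^2 + 32) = (x - 4)^3*(x + 3)*(x^2 - 2*x - 8) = (x - 4)^3*(x + 2)*(x + 3)*(x - 4)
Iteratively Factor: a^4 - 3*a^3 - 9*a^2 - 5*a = (a)*(a^3 - 3*a^2 - 9*a - 5) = a*(a + 1)*(a^2 - 4*a - 5) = a*(a - 5)*(a + 1)*(a + 1)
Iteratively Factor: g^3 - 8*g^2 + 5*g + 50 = (g - 5)*(g^2 - 3*g - 10) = (g - 5)^2*(g + 2)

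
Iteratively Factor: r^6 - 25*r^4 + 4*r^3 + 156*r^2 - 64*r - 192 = (r - 4)*(r^5 + 4*r^4 - 9*r^3 - 32*r^2 + 28*r + 48) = (r - 4)*(r + 1)*(r^4 + 3*r^3 - 12*r^2 - 20*r + 48) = (r - 4)*(r - 2)*(r + 1)*(r^3 + 5*r^2 - 2*r - 24) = (r - 4)*(r - 2)^2*(r + 1)*(r^2 + 7*r + 12) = (r - 4)*(r - 2)^2*(r + 1)*(r + 4)*(r + 3)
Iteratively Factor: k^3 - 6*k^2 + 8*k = (k - 2)*(k^2 - 4*k) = (k - 4)*(k - 2)*(k)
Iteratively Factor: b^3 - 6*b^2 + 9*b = (b - 3)*(b^2 - 3*b) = b*(b - 3)*(b - 3)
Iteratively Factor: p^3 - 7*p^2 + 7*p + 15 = (p + 1)*(p^2 - 8*p + 15) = (p - 5)*(p + 1)*(p - 3)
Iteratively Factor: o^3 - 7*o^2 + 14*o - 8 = (o - 4)*(o^2 - 3*o + 2) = (o - 4)*(o - 2)*(o - 1)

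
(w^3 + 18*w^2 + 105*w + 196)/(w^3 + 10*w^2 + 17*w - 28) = (w + 7)/(w - 1)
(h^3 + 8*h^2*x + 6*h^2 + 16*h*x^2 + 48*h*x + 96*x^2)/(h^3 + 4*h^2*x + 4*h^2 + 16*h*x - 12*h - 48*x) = (h + 4*x)/(h - 2)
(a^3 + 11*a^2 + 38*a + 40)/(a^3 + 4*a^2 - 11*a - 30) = (a + 4)/(a - 3)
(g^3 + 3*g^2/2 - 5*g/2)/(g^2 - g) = g + 5/2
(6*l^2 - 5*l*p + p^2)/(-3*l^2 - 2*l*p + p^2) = (-2*l + p)/(l + p)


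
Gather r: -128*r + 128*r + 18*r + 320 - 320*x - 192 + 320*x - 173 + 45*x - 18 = 18*r + 45*x - 63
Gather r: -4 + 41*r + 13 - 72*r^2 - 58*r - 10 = -72*r^2 - 17*r - 1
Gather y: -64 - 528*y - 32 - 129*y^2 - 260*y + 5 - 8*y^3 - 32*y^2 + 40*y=-8*y^3 - 161*y^2 - 748*y - 91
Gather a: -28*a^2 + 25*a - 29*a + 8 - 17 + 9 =-28*a^2 - 4*a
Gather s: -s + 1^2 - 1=-s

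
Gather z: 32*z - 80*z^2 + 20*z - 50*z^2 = -130*z^2 + 52*z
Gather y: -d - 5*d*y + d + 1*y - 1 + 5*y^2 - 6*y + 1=5*y^2 + y*(-5*d - 5)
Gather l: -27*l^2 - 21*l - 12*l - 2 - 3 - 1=-27*l^2 - 33*l - 6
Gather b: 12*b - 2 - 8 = 12*b - 10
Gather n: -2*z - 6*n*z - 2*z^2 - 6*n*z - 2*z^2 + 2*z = -12*n*z - 4*z^2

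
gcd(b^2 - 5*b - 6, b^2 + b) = b + 1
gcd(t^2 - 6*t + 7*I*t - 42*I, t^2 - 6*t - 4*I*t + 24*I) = t - 6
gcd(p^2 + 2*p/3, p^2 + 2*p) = p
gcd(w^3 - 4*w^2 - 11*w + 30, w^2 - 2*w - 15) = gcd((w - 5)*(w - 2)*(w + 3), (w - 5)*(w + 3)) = w^2 - 2*w - 15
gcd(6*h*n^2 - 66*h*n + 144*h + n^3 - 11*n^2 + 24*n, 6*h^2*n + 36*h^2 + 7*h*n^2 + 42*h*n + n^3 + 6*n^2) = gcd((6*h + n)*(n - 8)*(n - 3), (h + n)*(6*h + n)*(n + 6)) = 6*h + n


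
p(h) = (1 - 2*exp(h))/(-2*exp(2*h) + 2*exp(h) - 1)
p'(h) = (1 - 2*exp(h))*(4*exp(2*h) - 2*exp(h))/(-2*exp(2*h) + 2*exp(h) - 1)^2 - 2*exp(h)/(-2*exp(2*h) + 2*exp(h) - 1) = 4*(1 - exp(h))*exp(2*h)/(4*exp(4*h) - 8*exp(3*h) + 8*exp(2*h) - 4*exp(h) + 1)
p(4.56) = 0.01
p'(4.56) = -0.01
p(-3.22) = -1.00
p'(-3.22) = 0.01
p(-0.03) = 1.00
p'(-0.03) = 0.13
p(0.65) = 0.63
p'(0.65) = -0.66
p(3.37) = 0.03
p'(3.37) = -0.04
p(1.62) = 0.22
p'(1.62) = -0.24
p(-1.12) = -0.62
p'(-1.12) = 0.91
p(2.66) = 0.07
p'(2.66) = -0.07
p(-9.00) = -1.00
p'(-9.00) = 0.00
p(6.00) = 0.00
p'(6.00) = 0.00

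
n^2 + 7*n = n*(n + 7)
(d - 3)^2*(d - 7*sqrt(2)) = d^3 - 7*sqrt(2)*d^2 - 6*d^2 + 9*d + 42*sqrt(2)*d - 63*sqrt(2)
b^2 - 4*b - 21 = (b - 7)*(b + 3)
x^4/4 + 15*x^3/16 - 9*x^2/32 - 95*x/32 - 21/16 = (x/2 + 1/4)*(x/2 + 1)*(x - 7/4)*(x + 3)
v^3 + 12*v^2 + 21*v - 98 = (v - 2)*(v + 7)^2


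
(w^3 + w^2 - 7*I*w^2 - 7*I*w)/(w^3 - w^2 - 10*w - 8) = w*(w - 7*I)/(w^2 - 2*w - 8)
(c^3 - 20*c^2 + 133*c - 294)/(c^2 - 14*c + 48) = (c^2 - 14*c + 49)/(c - 8)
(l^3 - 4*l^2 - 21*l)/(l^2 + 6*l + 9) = l*(l - 7)/(l + 3)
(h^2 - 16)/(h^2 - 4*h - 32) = (h - 4)/(h - 8)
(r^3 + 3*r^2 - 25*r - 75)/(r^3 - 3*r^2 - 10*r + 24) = (r^2 - 25)/(r^2 - 6*r + 8)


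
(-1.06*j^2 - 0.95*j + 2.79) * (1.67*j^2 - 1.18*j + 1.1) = -1.7702*j^4 - 0.3357*j^3 + 4.6143*j^2 - 4.3372*j + 3.069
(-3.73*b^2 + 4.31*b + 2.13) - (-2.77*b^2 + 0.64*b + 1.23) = -0.96*b^2 + 3.67*b + 0.9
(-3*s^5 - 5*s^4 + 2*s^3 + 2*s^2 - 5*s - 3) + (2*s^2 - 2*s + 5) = -3*s^5 - 5*s^4 + 2*s^3 + 4*s^2 - 7*s + 2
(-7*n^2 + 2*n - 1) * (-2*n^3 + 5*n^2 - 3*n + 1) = 14*n^5 - 39*n^4 + 33*n^3 - 18*n^2 + 5*n - 1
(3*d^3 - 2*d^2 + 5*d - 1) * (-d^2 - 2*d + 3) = -3*d^5 - 4*d^4 + 8*d^3 - 15*d^2 + 17*d - 3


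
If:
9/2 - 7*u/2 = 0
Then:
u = 9/7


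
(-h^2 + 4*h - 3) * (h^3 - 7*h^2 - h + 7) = -h^5 + 11*h^4 - 30*h^3 + 10*h^2 + 31*h - 21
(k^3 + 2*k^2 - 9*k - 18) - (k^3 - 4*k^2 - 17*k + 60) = 6*k^2 + 8*k - 78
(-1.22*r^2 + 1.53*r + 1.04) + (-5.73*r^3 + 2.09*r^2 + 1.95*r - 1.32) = -5.73*r^3 + 0.87*r^2 + 3.48*r - 0.28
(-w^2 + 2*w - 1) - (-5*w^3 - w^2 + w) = 5*w^3 + w - 1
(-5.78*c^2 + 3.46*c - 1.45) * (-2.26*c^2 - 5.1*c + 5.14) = 13.0628*c^4 + 21.6584*c^3 - 44.0782*c^2 + 25.1794*c - 7.453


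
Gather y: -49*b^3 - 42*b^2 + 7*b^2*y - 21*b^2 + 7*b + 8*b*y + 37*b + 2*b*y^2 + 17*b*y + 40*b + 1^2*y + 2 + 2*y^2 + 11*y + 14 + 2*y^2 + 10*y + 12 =-49*b^3 - 63*b^2 + 84*b + y^2*(2*b + 4) + y*(7*b^2 + 25*b + 22) + 28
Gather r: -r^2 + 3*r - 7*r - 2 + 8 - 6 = -r^2 - 4*r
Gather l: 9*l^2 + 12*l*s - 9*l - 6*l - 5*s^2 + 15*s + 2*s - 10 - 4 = 9*l^2 + l*(12*s - 15) - 5*s^2 + 17*s - 14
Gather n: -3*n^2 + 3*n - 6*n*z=-3*n^2 + n*(3 - 6*z)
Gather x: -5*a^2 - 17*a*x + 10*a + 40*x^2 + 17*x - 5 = -5*a^2 + 10*a + 40*x^2 + x*(17 - 17*a) - 5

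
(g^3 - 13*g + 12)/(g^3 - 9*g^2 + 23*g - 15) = (g + 4)/(g - 5)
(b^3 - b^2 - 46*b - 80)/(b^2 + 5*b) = b - 6 - 16/b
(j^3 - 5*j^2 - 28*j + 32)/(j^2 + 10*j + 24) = (j^2 - 9*j + 8)/(j + 6)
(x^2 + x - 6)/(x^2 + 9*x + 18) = (x - 2)/(x + 6)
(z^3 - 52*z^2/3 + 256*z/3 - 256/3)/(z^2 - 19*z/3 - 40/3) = (3*z^2 - 28*z + 32)/(3*z + 5)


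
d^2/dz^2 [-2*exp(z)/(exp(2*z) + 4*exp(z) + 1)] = 2*(-8*(exp(z) + 2)^2*exp(2*z) + 4*(2*exp(z) + 3)*(exp(2*z) + 4*exp(z) + 1)*exp(z) - (exp(2*z) + 4*exp(z) + 1)^2)*exp(z)/(exp(2*z) + 4*exp(z) + 1)^3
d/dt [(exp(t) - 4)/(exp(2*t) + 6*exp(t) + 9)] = (11 - exp(t))*exp(t)/(exp(3*t) + 9*exp(2*t) + 27*exp(t) + 27)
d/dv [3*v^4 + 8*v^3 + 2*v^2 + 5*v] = 12*v^3 + 24*v^2 + 4*v + 5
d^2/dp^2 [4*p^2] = 8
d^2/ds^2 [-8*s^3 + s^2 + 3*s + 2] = 2 - 48*s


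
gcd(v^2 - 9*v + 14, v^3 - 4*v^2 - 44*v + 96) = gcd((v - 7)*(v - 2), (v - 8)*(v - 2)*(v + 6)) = v - 2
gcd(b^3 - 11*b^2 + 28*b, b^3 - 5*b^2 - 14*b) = b^2 - 7*b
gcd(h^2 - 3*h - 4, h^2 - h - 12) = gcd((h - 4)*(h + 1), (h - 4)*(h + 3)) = h - 4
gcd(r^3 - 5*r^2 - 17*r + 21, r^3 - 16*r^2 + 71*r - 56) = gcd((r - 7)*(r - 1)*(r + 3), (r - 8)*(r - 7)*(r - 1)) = r^2 - 8*r + 7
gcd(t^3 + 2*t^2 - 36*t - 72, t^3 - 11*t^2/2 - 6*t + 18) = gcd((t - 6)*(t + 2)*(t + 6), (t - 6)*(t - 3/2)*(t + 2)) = t^2 - 4*t - 12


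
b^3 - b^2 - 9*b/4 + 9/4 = (b - 3/2)*(b - 1)*(b + 3/2)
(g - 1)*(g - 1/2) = g^2 - 3*g/2 + 1/2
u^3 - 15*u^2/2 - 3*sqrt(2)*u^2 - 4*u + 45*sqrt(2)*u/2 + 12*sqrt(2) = (u - 8)*(u + 1/2)*(u - 3*sqrt(2))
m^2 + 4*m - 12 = (m - 2)*(m + 6)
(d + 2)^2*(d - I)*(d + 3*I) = d^4 + 4*d^3 + 2*I*d^3 + 7*d^2 + 8*I*d^2 + 12*d + 8*I*d + 12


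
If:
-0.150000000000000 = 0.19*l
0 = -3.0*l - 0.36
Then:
No Solution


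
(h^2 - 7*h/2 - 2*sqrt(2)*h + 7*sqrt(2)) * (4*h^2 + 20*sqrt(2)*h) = 4*h^4 - 14*h^3 + 12*sqrt(2)*h^3 - 80*h^2 - 42*sqrt(2)*h^2 + 280*h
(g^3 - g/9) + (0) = g^3 - g/9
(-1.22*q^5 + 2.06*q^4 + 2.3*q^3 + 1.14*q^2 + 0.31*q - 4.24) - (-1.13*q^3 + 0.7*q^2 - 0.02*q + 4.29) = -1.22*q^5 + 2.06*q^4 + 3.43*q^3 + 0.44*q^2 + 0.33*q - 8.53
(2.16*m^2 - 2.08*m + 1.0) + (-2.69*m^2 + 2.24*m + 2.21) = -0.53*m^2 + 0.16*m + 3.21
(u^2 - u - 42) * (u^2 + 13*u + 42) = u^4 + 12*u^3 - 13*u^2 - 588*u - 1764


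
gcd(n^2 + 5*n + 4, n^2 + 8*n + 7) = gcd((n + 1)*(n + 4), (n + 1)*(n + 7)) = n + 1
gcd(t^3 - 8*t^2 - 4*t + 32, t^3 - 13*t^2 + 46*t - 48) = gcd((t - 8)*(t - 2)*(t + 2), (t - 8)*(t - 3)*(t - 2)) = t^2 - 10*t + 16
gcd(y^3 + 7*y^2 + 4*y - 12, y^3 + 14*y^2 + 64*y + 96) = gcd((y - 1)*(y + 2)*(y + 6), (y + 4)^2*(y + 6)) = y + 6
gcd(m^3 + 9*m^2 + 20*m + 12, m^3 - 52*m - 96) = m^2 + 8*m + 12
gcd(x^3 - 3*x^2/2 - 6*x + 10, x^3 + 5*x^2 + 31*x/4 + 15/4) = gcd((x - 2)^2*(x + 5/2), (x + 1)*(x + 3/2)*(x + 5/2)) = x + 5/2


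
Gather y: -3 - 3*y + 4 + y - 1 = -2*y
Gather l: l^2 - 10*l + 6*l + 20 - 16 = l^2 - 4*l + 4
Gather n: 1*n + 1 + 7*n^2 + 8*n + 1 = 7*n^2 + 9*n + 2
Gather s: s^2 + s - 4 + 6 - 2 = s^2 + s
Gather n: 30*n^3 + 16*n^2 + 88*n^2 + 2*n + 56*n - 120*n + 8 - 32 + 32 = 30*n^3 + 104*n^2 - 62*n + 8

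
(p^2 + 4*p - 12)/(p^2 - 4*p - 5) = (-p^2 - 4*p + 12)/(-p^2 + 4*p + 5)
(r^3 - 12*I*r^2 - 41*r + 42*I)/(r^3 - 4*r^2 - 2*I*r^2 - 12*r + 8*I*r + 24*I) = (r^2 - 10*I*r - 21)/(r^2 - 4*r - 12)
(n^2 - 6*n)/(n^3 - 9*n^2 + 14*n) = (n - 6)/(n^2 - 9*n + 14)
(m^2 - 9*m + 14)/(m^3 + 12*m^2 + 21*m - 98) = (m - 7)/(m^2 + 14*m + 49)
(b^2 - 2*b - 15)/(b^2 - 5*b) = (b + 3)/b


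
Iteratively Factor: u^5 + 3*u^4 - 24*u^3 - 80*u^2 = (u)*(u^4 + 3*u^3 - 24*u^2 - 80*u) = u*(u - 5)*(u^3 + 8*u^2 + 16*u) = u*(u - 5)*(u + 4)*(u^2 + 4*u) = u^2*(u - 5)*(u + 4)*(u + 4)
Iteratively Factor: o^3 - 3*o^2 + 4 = (o + 1)*(o^2 - 4*o + 4) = (o - 2)*(o + 1)*(o - 2)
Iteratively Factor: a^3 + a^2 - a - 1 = (a + 1)*(a^2 - 1) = (a + 1)^2*(a - 1)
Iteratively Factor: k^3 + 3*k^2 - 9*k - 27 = (k - 3)*(k^2 + 6*k + 9) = (k - 3)*(k + 3)*(k + 3)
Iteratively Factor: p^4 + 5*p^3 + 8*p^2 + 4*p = (p + 2)*(p^3 + 3*p^2 + 2*p) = (p + 1)*(p + 2)*(p^2 + 2*p) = p*(p + 1)*(p + 2)*(p + 2)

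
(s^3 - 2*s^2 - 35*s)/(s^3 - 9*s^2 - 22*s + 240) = s*(s - 7)/(s^2 - 14*s + 48)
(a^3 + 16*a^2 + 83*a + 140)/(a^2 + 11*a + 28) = a + 5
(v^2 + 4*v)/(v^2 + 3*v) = (v + 4)/(v + 3)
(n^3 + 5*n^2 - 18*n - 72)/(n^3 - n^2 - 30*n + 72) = (n + 3)/(n - 3)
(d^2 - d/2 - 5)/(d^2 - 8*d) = (d^2 - d/2 - 5)/(d*(d - 8))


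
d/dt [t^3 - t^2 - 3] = t*(3*t - 2)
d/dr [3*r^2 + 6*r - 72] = 6*r + 6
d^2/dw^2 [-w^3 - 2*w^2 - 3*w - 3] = -6*w - 4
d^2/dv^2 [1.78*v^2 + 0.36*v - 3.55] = 3.56000000000000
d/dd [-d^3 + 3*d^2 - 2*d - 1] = -3*d^2 + 6*d - 2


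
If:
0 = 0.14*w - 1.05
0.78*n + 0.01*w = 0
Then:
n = -0.10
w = 7.50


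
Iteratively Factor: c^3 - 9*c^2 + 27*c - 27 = (c - 3)*(c^2 - 6*c + 9) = (c - 3)^2*(c - 3)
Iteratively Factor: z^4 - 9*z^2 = (z)*(z^3 - 9*z) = z*(z - 3)*(z^2 + 3*z) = z^2*(z - 3)*(z + 3)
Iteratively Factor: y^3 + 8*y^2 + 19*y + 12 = (y + 4)*(y^2 + 4*y + 3) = (y + 1)*(y + 4)*(y + 3)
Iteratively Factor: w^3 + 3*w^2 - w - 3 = (w + 1)*(w^2 + 2*w - 3) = (w + 1)*(w + 3)*(w - 1)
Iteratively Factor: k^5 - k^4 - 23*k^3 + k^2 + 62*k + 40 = (k + 1)*(k^4 - 2*k^3 - 21*k^2 + 22*k + 40) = (k + 1)*(k + 4)*(k^3 - 6*k^2 + 3*k + 10) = (k - 5)*(k + 1)*(k + 4)*(k^2 - k - 2) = (k - 5)*(k - 2)*(k + 1)*(k + 4)*(k + 1)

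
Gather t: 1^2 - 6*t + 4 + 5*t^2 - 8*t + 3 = 5*t^2 - 14*t + 8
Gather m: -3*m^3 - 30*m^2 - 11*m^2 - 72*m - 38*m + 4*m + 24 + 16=-3*m^3 - 41*m^2 - 106*m + 40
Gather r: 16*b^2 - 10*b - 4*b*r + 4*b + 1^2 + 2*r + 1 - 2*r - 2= 16*b^2 - 4*b*r - 6*b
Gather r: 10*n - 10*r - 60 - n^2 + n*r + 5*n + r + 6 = -n^2 + 15*n + r*(n - 9) - 54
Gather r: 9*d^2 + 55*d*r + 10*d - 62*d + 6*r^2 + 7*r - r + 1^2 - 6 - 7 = 9*d^2 - 52*d + 6*r^2 + r*(55*d + 6) - 12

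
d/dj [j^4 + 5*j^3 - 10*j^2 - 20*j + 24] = 4*j^3 + 15*j^2 - 20*j - 20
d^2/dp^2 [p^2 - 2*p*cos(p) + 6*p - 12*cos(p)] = 2*p*cos(p) + 4*sin(p) + 12*cos(p) + 2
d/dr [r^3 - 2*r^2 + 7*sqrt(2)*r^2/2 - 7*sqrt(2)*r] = 3*r^2 - 4*r + 7*sqrt(2)*r - 7*sqrt(2)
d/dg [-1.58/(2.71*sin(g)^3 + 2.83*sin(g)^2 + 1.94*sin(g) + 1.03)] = (12.8454*sin(g)^2 + 8.9428*sin(g) + 3.0652)*cos(g)/(2.71*sin(g)^3 + 2.83*sin(g)^2 + 1.94*sin(g) + 1.03)^2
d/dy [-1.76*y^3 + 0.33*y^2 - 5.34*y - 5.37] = -5.28*y^2 + 0.66*y - 5.34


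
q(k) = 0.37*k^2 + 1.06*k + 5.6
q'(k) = 0.74*k + 1.06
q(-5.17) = 10.01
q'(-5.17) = -2.77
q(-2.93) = 5.67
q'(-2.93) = -1.11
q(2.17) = 9.64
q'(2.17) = 2.67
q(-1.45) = 4.84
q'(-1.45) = -0.01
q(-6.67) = 14.99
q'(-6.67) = -3.88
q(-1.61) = 4.85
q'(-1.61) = -0.13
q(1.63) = 8.31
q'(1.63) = 2.27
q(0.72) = 6.56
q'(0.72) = 1.59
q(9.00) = 45.11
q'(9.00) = 7.72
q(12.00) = 71.60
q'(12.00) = 9.94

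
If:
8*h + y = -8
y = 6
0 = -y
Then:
No Solution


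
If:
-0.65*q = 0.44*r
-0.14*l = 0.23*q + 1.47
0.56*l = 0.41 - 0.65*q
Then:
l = 27.77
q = -23.30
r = 34.41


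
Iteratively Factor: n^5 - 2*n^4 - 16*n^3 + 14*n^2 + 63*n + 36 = (n - 4)*(n^4 + 2*n^3 - 8*n^2 - 18*n - 9) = (n - 4)*(n + 3)*(n^3 - n^2 - 5*n - 3) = (n - 4)*(n + 1)*(n + 3)*(n^2 - 2*n - 3) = (n - 4)*(n - 3)*(n + 1)*(n + 3)*(n + 1)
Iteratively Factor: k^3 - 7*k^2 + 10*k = (k)*(k^2 - 7*k + 10) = k*(k - 5)*(k - 2)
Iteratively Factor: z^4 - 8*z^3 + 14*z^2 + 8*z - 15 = (z - 3)*(z^3 - 5*z^2 - z + 5) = (z - 5)*(z - 3)*(z^2 - 1) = (z - 5)*(z - 3)*(z - 1)*(z + 1)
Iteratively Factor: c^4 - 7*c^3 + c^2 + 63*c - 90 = (c - 5)*(c^3 - 2*c^2 - 9*c + 18) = (c - 5)*(c - 2)*(c^2 - 9) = (c - 5)*(c - 3)*(c - 2)*(c + 3)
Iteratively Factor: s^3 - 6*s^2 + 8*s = (s - 4)*(s^2 - 2*s) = s*(s - 4)*(s - 2)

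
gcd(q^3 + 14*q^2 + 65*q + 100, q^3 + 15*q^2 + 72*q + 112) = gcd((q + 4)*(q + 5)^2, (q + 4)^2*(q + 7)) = q + 4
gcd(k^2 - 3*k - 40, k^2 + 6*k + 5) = k + 5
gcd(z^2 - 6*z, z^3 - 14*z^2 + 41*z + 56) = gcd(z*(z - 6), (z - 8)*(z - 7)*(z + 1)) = 1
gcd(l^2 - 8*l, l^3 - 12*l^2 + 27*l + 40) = l - 8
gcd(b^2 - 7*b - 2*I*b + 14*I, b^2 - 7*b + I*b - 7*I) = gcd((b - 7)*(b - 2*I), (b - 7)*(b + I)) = b - 7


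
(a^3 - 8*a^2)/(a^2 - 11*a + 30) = a^2*(a - 8)/(a^2 - 11*a + 30)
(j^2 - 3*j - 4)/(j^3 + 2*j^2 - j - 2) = (j - 4)/(j^2 + j - 2)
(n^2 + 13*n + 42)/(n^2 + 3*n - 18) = (n + 7)/(n - 3)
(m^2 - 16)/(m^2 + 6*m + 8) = (m - 4)/(m + 2)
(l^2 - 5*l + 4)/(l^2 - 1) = (l - 4)/(l + 1)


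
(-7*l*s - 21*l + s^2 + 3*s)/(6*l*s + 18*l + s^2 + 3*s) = (-7*l + s)/(6*l + s)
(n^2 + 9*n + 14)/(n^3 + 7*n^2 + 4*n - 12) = (n + 7)/(n^2 + 5*n - 6)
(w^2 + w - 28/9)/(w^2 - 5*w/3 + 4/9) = (3*w + 7)/(3*w - 1)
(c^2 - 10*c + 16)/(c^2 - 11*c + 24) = (c - 2)/(c - 3)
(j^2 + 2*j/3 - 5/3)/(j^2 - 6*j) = (3*j^2 + 2*j - 5)/(3*j*(j - 6))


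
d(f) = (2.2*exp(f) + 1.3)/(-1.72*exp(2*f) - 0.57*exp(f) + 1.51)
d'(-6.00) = 0.00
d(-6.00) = 0.87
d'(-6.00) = 0.00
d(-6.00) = 0.87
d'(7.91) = 0.00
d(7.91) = -0.00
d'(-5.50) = 0.01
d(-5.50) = 0.87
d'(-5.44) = 0.01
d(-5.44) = 0.87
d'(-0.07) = 40.23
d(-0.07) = -6.49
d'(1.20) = 0.54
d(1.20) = -0.44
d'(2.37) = 0.13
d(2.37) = -0.12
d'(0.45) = 2.45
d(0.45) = -1.31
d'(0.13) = 8.53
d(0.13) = -2.78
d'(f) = (2.2*exp(f) + 1.3)*(3.44*exp(2*f) + 0.57*exp(f))/(-1.72*exp(2*f) - 0.57*exp(f) + 1.51)^2 + 2.2*exp(f)/(-1.72*exp(2*f) - 0.57*exp(f) + 1.51) = (3.784*exp(2*f) + 4.472*exp(f) + 4.063)*exp(f)/(2.9584*exp(4*f) + 1.9608*exp(3*f) - 4.8695*exp(2*f) - 1.7214*exp(f) + 2.2801)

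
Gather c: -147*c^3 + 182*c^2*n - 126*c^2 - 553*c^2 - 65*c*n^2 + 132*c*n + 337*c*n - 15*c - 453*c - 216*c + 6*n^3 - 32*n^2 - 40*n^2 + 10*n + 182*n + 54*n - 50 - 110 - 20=-147*c^3 + c^2*(182*n - 679) + c*(-65*n^2 + 469*n - 684) + 6*n^3 - 72*n^2 + 246*n - 180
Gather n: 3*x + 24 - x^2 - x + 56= -x^2 + 2*x + 80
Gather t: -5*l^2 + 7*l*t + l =-5*l^2 + 7*l*t + l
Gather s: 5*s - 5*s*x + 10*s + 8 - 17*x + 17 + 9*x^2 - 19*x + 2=s*(15 - 5*x) + 9*x^2 - 36*x + 27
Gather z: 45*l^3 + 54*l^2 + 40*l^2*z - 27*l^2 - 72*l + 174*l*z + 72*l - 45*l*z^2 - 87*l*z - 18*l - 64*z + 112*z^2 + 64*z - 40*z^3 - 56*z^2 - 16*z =45*l^3 + 27*l^2 - 18*l - 40*z^3 + z^2*(56 - 45*l) + z*(40*l^2 + 87*l - 16)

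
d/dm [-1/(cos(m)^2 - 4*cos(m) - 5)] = 2*(2 - cos(m))*sin(m)/(sin(m)^2 + 4*cos(m) + 4)^2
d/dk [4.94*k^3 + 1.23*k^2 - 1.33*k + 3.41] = 14.82*k^2 + 2.46*k - 1.33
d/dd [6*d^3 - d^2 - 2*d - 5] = 18*d^2 - 2*d - 2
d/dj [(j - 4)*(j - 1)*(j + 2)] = 3*j^2 - 6*j - 6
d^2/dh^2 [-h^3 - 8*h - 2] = -6*h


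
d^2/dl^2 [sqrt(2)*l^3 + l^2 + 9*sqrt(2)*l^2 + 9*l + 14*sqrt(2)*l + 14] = 6*sqrt(2)*l + 2 + 18*sqrt(2)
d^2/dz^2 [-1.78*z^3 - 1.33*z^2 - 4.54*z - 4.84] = -10.68*z - 2.66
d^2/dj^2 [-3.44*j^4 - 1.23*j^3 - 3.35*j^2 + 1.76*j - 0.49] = -41.28*j^2 - 7.38*j - 6.7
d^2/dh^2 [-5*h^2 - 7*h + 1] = -10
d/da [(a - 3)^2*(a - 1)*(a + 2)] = 4*a^3 - 15*a^2 + 2*a + 21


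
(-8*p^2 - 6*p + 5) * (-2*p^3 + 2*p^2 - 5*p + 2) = 16*p^5 - 4*p^4 + 18*p^3 + 24*p^2 - 37*p + 10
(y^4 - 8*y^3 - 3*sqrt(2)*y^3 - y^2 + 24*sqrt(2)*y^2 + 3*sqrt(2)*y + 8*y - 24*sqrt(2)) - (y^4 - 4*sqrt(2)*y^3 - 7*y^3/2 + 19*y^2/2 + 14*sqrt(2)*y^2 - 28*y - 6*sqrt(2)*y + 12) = -9*y^3/2 + sqrt(2)*y^3 - 21*y^2/2 + 10*sqrt(2)*y^2 + 9*sqrt(2)*y + 36*y - 24*sqrt(2) - 12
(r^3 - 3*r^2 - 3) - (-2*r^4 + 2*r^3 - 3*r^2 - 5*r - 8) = 2*r^4 - r^3 + 5*r + 5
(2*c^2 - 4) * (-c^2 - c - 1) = -2*c^4 - 2*c^3 + 2*c^2 + 4*c + 4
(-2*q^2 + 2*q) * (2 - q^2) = 2*q^4 - 2*q^3 - 4*q^2 + 4*q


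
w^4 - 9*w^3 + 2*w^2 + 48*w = w*(w - 8)*(w - 3)*(w + 2)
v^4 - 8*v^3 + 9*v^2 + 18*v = v*(v - 6)*(v - 3)*(v + 1)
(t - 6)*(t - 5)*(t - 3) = t^3 - 14*t^2 + 63*t - 90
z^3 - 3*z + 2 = (z - 1)^2*(z + 2)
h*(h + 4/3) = h^2 + 4*h/3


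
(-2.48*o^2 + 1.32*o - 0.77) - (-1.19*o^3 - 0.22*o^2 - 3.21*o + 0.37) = 1.19*o^3 - 2.26*o^2 + 4.53*o - 1.14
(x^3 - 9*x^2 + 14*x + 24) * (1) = x^3 - 9*x^2 + 14*x + 24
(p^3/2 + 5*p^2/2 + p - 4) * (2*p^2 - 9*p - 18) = p^5 + p^4/2 - 59*p^3/2 - 62*p^2 + 18*p + 72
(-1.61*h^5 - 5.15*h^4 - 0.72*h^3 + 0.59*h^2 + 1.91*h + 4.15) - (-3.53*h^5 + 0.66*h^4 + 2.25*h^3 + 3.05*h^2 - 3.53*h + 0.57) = 1.92*h^5 - 5.81*h^4 - 2.97*h^3 - 2.46*h^2 + 5.44*h + 3.58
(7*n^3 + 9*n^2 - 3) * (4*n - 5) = 28*n^4 + n^3 - 45*n^2 - 12*n + 15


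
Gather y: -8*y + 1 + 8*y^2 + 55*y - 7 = 8*y^2 + 47*y - 6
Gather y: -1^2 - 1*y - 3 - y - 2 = -2*y - 6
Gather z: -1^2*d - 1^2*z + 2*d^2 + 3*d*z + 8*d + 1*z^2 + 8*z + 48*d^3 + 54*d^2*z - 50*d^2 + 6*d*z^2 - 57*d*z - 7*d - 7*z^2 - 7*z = 48*d^3 - 48*d^2 + z^2*(6*d - 6) + z*(54*d^2 - 54*d)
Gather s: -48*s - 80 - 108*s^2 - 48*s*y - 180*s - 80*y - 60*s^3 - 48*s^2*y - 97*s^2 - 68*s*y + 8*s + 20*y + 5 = -60*s^3 + s^2*(-48*y - 205) + s*(-116*y - 220) - 60*y - 75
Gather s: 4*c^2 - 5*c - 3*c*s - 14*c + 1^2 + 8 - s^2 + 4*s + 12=4*c^2 - 19*c - s^2 + s*(4 - 3*c) + 21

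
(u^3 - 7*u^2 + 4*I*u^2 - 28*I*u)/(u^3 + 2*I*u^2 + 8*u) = (u - 7)/(u - 2*I)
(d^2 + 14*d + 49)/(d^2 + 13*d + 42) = (d + 7)/(d + 6)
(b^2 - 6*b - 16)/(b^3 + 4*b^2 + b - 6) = (b - 8)/(b^2 + 2*b - 3)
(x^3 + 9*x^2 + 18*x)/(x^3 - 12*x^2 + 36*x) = (x^2 + 9*x + 18)/(x^2 - 12*x + 36)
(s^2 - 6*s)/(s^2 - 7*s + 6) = s/(s - 1)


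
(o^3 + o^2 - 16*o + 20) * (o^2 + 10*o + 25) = o^5 + 11*o^4 + 19*o^3 - 115*o^2 - 200*o + 500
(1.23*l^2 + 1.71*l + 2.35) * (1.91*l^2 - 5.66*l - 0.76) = 2.3493*l^4 - 3.6957*l^3 - 6.1249*l^2 - 14.6006*l - 1.786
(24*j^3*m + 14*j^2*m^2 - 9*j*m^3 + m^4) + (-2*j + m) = 24*j^3*m + 14*j^2*m^2 - 9*j*m^3 - 2*j + m^4 + m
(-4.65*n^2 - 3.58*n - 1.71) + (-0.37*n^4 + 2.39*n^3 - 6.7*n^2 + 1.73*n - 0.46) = -0.37*n^4 + 2.39*n^3 - 11.35*n^2 - 1.85*n - 2.17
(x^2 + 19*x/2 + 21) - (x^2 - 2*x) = 23*x/2 + 21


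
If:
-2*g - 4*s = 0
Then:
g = -2*s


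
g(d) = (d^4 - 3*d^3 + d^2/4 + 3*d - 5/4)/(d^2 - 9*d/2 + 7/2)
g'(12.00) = 25.31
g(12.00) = 167.09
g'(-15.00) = -28.54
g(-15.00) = 205.27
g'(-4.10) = -6.93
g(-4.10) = 12.38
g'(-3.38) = -5.55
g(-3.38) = 7.89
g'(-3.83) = -6.41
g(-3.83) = 10.58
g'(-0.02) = 0.37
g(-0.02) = -0.36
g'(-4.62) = -7.94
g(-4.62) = 16.25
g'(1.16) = 1.35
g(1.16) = 0.82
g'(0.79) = 1.24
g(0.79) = 0.33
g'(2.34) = -3.85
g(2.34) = 0.85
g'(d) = (9/2 - 2*d)*(d^4 - 3*d^3 + d^2/4 + 3*d - 5/4)/(d^2 - 9*d/2 + 7/2)^2 + (4*d^3 - 9*d^2 + d/2 + 3)/(d^2 - 9*d/2 + 7/2)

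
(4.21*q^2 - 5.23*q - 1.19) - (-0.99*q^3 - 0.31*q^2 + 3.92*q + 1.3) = 0.99*q^3 + 4.52*q^2 - 9.15*q - 2.49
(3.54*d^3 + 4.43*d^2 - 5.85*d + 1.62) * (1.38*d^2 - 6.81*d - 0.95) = 4.8852*d^5 - 17.994*d^4 - 41.6043*d^3 + 37.8656*d^2 - 5.4747*d - 1.539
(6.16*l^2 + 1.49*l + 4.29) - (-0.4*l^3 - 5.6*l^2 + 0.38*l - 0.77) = 0.4*l^3 + 11.76*l^2 + 1.11*l + 5.06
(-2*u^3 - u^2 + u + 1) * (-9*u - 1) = 18*u^4 + 11*u^3 - 8*u^2 - 10*u - 1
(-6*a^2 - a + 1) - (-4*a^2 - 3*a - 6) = -2*a^2 + 2*a + 7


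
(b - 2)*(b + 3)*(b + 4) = b^3 + 5*b^2 - 2*b - 24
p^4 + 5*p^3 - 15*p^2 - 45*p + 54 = (p - 3)*(p - 1)*(p + 3)*(p + 6)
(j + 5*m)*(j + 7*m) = j^2 + 12*j*m + 35*m^2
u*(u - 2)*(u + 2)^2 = u^4 + 2*u^3 - 4*u^2 - 8*u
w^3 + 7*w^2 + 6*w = w*(w + 1)*(w + 6)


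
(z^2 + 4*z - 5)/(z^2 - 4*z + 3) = (z + 5)/(z - 3)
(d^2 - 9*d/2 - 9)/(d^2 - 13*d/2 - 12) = (d - 6)/(d - 8)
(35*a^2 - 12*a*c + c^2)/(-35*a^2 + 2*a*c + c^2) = (-7*a + c)/(7*a + c)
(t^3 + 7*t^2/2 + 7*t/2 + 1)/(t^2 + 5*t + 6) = (2*t^2 + 3*t + 1)/(2*(t + 3))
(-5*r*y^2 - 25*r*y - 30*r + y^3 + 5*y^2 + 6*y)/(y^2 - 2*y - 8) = (-5*r*y - 15*r + y^2 + 3*y)/(y - 4)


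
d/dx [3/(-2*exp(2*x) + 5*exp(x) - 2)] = (12*exp(x) - 15)*exp(x)/(2*exp(2*x) - 5*exp(x) + 2)^2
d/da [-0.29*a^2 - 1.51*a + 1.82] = -0.58*a - 1.51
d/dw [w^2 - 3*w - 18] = 2*w - 3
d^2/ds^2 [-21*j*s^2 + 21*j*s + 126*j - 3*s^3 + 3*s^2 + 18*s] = -42*j - 18*s + 6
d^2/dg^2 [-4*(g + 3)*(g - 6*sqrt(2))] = -8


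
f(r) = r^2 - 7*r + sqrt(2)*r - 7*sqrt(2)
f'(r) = 2*r - 7 + sqrt(2)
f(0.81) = -13.77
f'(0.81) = -3.97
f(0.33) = -11.63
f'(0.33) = -4.93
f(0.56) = -12.71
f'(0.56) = -4.47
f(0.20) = -10.98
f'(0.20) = -5.19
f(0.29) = -11.44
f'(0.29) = -5.01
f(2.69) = -17.69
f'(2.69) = -0.21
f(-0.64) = -5.91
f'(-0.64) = -6.87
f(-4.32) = 32.89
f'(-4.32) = -14.23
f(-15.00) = 298.89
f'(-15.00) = -35.59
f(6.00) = -7.41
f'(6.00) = 6.41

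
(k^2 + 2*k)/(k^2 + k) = (k + 2)/(k + 1)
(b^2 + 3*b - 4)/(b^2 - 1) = (b + 4)/(b + 1)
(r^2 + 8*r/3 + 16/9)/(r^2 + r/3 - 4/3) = (r + 4/3)/(r - 1)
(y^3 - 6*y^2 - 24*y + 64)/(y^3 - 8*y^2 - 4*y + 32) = (y + 4)/(y + 2)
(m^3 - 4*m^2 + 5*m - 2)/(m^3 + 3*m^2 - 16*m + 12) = (m - 1)/(m + 6)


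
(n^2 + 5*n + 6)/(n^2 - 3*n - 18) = (n + 2)/(n - 6)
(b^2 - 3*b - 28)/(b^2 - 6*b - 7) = (b + 4)/(b + 1)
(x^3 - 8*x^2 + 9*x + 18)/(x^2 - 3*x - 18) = (x^2 - 2*x - 3)/(x + 3)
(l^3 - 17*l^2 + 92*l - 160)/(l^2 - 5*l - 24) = (l^2 - 9*l + 20)/(l + 3)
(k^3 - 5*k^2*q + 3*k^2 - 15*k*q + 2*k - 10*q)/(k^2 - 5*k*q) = k + 3 + 2/k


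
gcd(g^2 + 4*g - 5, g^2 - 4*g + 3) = g - 1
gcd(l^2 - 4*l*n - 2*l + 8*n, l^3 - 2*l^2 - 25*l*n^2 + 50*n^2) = l - 2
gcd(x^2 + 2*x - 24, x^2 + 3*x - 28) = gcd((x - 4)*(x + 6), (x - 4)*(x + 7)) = x - 4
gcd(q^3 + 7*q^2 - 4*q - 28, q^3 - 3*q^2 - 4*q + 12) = q^2 - 4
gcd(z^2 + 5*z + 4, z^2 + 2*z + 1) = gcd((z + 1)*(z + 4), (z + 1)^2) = z + 1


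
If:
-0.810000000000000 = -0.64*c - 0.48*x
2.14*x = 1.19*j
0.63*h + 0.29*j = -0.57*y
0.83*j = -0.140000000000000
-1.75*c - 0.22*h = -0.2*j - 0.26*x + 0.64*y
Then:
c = 1.34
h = 5.03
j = -0.17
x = -0.09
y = -5.47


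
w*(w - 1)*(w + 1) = w^3 - w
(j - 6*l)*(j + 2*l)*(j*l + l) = j^3*l - 4*j^2*l^2 + j^2*l - 12*j*l^3 - 4*j*l^2 - 12*l^3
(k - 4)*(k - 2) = k^2 - 6*k + 8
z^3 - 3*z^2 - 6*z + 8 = (z - 4)*(z - 1)*(z + 2)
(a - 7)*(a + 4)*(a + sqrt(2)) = a^3 - 3*a^2 + sqrt(2)*a^2 - 28*a - 3*sqrt(2)*a - 28*sqrt(2)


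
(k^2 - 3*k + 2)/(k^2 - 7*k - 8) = (-k^2 + 3*k - 2)/(-k^2 + 7*k + 8)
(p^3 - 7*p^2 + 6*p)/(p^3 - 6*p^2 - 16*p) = (-p^2 + 7*p - 6)/(-p^2 + 6*p + 16)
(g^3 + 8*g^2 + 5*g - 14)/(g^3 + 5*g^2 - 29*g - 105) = (g^2 + g - 2)/(g^2 - 2*g - 15)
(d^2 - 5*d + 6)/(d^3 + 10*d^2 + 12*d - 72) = (d - 3)/(d^2 + 12*d + 36)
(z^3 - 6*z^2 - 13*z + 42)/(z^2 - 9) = (z^2 - 9*z + 14)/(z - 3)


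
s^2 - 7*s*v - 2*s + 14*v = (s - 2)*(s - 7*v)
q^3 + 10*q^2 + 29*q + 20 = (q + 1)*(q + 4)*(q + 5)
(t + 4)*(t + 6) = t^2 + 10*t + 24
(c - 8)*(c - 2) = c^2 - 10*c + 16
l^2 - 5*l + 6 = (l - 3)*(l - 2)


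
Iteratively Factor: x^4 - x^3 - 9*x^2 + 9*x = (x - 1)*(x^3 - 9*x) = (x - 1)*(x + 3)*(x^2 - 3*x) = (x - 3)*(x - 1)*(x + 3)*(x)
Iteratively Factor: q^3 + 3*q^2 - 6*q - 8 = (q + 4)*(q^2 - q - 2) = (q + 1)*(q + 4)*(q - 2)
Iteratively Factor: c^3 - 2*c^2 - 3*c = (c - 3)*(c^2 + c) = c*(c - 3)*(c + 1)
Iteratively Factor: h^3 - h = (h - 1)*(h^2 + h) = (h - 1)*(h + 1)*(h)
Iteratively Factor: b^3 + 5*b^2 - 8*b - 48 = (b + 4)*(b^2 + b - 12) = (b + 4)^2*(b - 3)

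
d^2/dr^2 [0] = 0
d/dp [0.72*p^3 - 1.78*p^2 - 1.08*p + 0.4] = 2.16*p^2 - 3.56*p - 1.08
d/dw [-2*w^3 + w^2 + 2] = 2*w*(1 - 3*w)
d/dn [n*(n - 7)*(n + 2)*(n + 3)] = 4*n^3 - 6*n^2 - 58*n - 42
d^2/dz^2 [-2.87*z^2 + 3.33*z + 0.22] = -5.74000000000000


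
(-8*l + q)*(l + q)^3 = -8*l^4 - 23*l^3*q - 21*l^2*q^2 - 5*l*q^3 + q^4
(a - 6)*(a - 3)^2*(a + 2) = a^4 - 10*a^3 + 21*a^2 + 36*a - 108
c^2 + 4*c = c*(c + 4)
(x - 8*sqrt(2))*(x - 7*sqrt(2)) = x^2 - 15*sqrt(2)*x + 112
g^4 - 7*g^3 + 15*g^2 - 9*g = g*(g - 3)^2*(g - 1)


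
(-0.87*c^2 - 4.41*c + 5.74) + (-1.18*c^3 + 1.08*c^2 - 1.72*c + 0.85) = -1.18*c^3 + 0.21*c^2 - 6.13*c + 6.59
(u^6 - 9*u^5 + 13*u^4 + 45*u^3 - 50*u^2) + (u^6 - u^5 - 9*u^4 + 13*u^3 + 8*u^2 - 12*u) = 2*u^6 - 10*u^5 + 4*u^4 + 58*u^3 - 42*u^2 - 12*u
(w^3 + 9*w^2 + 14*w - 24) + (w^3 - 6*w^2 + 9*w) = 2*w^3 + 3*w^2 + 23*w - 24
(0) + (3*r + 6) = 3*r + 6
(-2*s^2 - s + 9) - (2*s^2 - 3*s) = -4*s^2 + 2*s + 9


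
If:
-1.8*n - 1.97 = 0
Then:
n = -1.09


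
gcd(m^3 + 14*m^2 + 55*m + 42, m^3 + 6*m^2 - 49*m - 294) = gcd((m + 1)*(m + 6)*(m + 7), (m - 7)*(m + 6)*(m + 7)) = m^2 + 13*m + 42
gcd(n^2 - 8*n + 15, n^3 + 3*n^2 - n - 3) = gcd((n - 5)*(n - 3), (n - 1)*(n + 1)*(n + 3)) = 1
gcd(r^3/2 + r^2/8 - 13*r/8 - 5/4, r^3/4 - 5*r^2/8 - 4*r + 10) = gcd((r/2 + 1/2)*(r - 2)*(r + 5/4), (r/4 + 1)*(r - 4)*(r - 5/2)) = 1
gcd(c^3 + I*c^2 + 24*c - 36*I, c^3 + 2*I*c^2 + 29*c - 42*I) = c^2 - 5*I*c - 6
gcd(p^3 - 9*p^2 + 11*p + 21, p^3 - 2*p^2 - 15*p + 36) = p - 3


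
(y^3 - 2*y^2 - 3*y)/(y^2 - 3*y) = y + 1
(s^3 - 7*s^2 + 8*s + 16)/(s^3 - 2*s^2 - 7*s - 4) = (s - 4)/(s + 1)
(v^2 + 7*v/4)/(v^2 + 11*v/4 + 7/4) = v/(v + 1)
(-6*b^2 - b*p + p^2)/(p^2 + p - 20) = (-6*b^2 - b*p + p^2)/(p^2 + p - 20)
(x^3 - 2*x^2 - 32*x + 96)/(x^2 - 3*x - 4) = (x^2 + 2*x - 24)/(x + 1)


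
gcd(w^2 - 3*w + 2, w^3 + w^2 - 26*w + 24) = w - 1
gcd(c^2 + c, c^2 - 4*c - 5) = c + 1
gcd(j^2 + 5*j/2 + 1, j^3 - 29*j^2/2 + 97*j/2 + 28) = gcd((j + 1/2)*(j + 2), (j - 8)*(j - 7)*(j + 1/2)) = j + 1/2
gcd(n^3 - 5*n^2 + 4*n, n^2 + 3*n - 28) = n - 4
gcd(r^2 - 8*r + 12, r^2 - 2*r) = r - 2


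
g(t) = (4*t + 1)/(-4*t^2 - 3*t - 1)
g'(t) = (4*t + 1)*(8*t + 3)/(-4*t^2 - 3*t - 1)^2 + 4/(-4*t^2 - 3*t - 1)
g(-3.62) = 0.32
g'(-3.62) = 0.10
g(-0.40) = 1.36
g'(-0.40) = -8.47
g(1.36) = -0.52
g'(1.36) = 0.25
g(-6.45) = 0.17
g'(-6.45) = 0.03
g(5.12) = -0.18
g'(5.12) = 0.03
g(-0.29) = 0.34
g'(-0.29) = -9.08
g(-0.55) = 2.14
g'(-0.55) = -1.79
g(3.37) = -0.26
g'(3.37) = 0.06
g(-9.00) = 0.12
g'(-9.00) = 0.01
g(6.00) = -0.15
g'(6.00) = 0.02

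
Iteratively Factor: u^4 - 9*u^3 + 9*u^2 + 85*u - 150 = (u - 2)*(u^3 - 7*u^2 - 5*u + 75) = (u - 5)*(u - 2)*(u^2 - 2*u - 15) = (u - 5)^2*(u - 2)*(u + 3)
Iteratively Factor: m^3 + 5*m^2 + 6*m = (m)*(m^2 + 5*m + 6) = m*(m + 3)*(m + 2)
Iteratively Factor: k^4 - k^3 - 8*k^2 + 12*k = (k + 3)*(k^3 - 4*k^2 + 4*k) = k*(k + 3)*(k^2 - 4*k + 4) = k*(k - 2)*(k + 3)*(k - 2)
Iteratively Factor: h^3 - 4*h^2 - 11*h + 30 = (h + 3)*(h^2 - 7*h + 10) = (h - 5)*(h + 3)*(h - 2)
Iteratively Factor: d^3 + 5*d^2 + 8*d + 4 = (d + 1)*(d^2 + 4*d + 4) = (d + 1)*(d + 2)*(d + 2)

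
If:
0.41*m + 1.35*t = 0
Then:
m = -3.29268292682927*t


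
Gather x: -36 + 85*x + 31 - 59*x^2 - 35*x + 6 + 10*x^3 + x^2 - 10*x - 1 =10*x^3 - 58*x^2 + 40*x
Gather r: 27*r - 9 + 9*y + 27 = 27*r + 9*y + 18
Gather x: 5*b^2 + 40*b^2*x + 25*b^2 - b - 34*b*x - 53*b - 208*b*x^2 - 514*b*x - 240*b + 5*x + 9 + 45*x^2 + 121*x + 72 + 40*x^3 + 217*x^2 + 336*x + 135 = 30*b^2 - 294*b + 40*x^3 + x^2*(262 - 208*b) + x*(40*b^2 - 548*b + 462) + 216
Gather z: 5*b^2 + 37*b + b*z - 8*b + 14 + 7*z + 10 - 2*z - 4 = 5*b^2 + 29*b + z*(b + 5) + 20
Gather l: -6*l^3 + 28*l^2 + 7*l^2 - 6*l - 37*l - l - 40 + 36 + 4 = -6*l^3 + 35*l^2 - 44*l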